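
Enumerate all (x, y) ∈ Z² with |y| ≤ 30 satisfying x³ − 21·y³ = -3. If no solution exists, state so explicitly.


The equation is x³ - 21y³ = -3. For fixed y, x³ = 21·y³ − 3, so a solution requires the RHS to be a perfect cube.
Strategy: iterate y from -30 to 30, compute RHS = 21·y³ − 3, and check whether it is a (positive or negative) perfect cube.
Check small values of y:
  y = 0: RHS = -3 is not a perfect cube.
  y = 1: RHS = 18 is not a perfect cube.
  y = -1: RHS = -24 is not a perfect cube.
  y = 2: RHS = 165 is not a perfect cube.
  y = -2: RHS = -171 is not a perfect cube.
  y = 3: RHS = 564 is not a perfect cube.
  y = -3: RHS = -570 is not a perfect cube.
Continuing the search up to |y| = 30 finds no solutions either.
No (x, y) in the scanned range satisfies the equation.

No integer solutions with |y| ≤ 30.


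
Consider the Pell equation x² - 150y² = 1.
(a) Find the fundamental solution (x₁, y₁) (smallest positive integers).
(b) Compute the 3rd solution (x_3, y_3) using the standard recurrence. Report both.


Step 1: Find the fundamental solution (x₁, y₁) of x² - 150y² = 1.
  Expand √150 as a continued fraction. a₀ = ⌊√150⌋ = 12; iterate m_{k+1} = d_k·a_k − m_k, d_{k+1} = (150 − m_{k+1}²)/d_k, a_{k+1} = ⌊(a₀ + m_{k+1})/d_{k+1}⌋ (starting m₀ = 0, d₀ = 1), with convergents p_k = a_k·p_{k-1} + p_{k-2}, q_k = a_k·q_{k-1} + q_{k-2} (p₋₁ = 1, q₋₁ = 0):
  k = 0: a₀ = 12; p₀/q₀ = 12/1; p₀² − 150·q₀² = 144 − 150 = -6.
  k = 1: m = 12, d = 6, a = ⌊(12 + 12)/6⌋ = 4; p/q = (4·12 + 1)/(4·1 + 0) = 49/4; p² − 150·q² = 2401 − 2400 = 1.
  The first convergent with p² − 150·q² = 1 gives the fundamental solution (x₁, y₁) = (49, 4).
Step 2: Apply the recurrence (x_{n+1}, y_{n+1}) = (x₁x_n + 150y₁y_n, x₁y_n + y₁x_n) repeatedly.
  From (x_1, y_1) = (49, 4): x_2 = 49·49 + 150·4·4 = 4801; y_2 = 49·4 + 4·49 = 392.
  From (x_2, y_2) = (4801, 392): x_3 = 49·4801 + 150·4·392 = 470449; y_3 = 49·392 + 4·4801 = 38412.
Step 3: Verify x_3² - 150·y_3² = 221322261601 - 221322261600 = 1 (should be 1). ✓

(x_1, y_1) = (49, 4); (x_3, y_3) = (470449, 38412).


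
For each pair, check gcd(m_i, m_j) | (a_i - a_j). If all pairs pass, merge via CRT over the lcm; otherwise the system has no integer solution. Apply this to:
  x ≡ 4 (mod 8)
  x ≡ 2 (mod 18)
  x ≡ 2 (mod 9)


Moduli 8, 18, 9 are not pairwise coprime, so CRT works modulo lcm(m_i) when all pairwise compatibility conditions hold.
Pairwise compatibility: gcd(m_i, m_j) must divide a_i - a_j for every pair.
Merge one congruence at a time:
  Start: x ≡ 4 (mod 8).
  Combine with x ≡ 2 (mod 18): gcd(8, 18) = 2; 2 - 4 = -2, which IS divisible by 2, so compatible.
    Write x = 4 + 8·t and substitute into x ≡ 2 (mod 18): 8·t ≡ 2 − 4 = -2 (mod 18).
    Divide the congruence (and modulus) by g = 2: 4·t ≡ -1 (mod 9).
    Reduce coefficients mod 9: 4·t ≡ 8 (mod 9).
    The inverse of 4 mod 9 is 7 (since 4·7 = 28 = 3·9 + 1), so t ≡ 7·8 = 56 ≡ 2 (mod 9).
    Then x = 4 + 8·2 = 20, valid modulo lcm(8, 18) = 72: x ≡ 20 (mod 72).
  Combine with x ≡ 2 (mod 9): gcd(72, 9) = 9; 2 - 20 = -18, which IS divisible by 9, so compatible.
    Write x = 20 + 72·t and substitute into x ≡ 2 (mod 9): 72·t ≡ 2 − 20 = -18 (mod 9).
    Divide the congruence (and modulus) by g = 9: 8·t ≡ -2 (mod 1).
    Modulo 1 every t works; take t = 0.
    Then x = 20 + 72·0 = 20, valid modulo lcm(72, 9) = 72: x ≡ 20 (mod 72).
Verify: 20 mod 8 = 4, 20 mod 18 = 2, 20 mod 9 = 2.

x ≡ 20 (mod 72).


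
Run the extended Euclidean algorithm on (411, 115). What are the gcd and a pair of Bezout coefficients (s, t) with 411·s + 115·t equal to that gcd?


Euclidean algorithm on (411, 115) — divide until remainder is 0:
  411 = 3 · 115 + 66
  115 = 1 · 66 + 49
  66 = 1 · 49 + 17
  49 = 2 · 17 + 15
  17 = 1 · 15 + 2
  15 = 7 · 2 + 1
  2 = 2 · 1 + 0
gcd(411, 115) = 1.
Track Bezout coefficients alongside the remainders: start with r₀ = 411 = a·1 + b·0 (s = 1, t = 0) and r₁ = 115 = a·0 + b·1 (s = 0, t = 1); each new remainder r_{k+1} = r_{k-1} − q_k·r_k inherits s_{k+1} = s_{k-1} − q_k·s_k, t_{k+1} = t_{k-1} − q_k·t_k, so r_k = a·s_k + b·t_k at every step:
  q = 3: r = 66, s = 1 − 3·0 = 1, t = 0 − 3·1 = -3  (check: 411·1 + 115·(-3) = 66)
  q = 1: r = 49, s = 0 − 1·1 = -1, t = 1 − 1·(-3) = 4  (check: 411·(-1) + 115·4 = 49)
  q = 1: r = 17, s = 1 − 1·(-1) = 2, t = -3 − 1·4 = -7  (check: 411·2 + 115·(-7) = 17)
  q = 2: r = 15, s = -1 − 2·2 = -5, t = 4 − 2·(-7) = 18  (check: 411·(-5) + 115·18 = 15)
  q = 1: r = 2, s = 2 − 1·(-5) = 7, t = -7 − 1·18 = -25  (check: 411·7 + 115·(-25) = 2)
  q = 7: r = 1, s = -5 − 7·7 = -54, t = 18 − 7·(-25) = 193  (check: 411·(-54) + 115·193 = 1)
The row with r = 1 (the gcd) gives the Bezout coefficients s = -54, t = 193.
Result: 411 · (-54) + 115 · (193) = 1.

gcd(411, 115) = 1; s = -54, t = 193 (check: 411·(-54) + 115·193 = 1).


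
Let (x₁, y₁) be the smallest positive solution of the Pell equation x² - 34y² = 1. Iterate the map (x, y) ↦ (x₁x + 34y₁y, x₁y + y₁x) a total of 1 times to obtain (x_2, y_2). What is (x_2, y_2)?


Step 1: Find the fundamental solution (x₁, y₁) of x² - 34y² = 1.
  Expand √34 as a continued fraction. a₀ = ⌊√34⌋ = 5; iterate m_{k+1} = d_k·a_k − m_k, d_{k+1} = (34 − m_{k+1}²)/d_k, a_{k+1} = ⌊(a₀ + m_{k+1})/d_{k+1}⌋ (starting m₀ = 0, d₀ = 1), with convergents p_k = a_k·p_{k-1} + p_{k-2}, q_k = a_k·q_{k-1} + q_{k-2} (p₋₁ = 1, q₋₁ = 0):
  k = 0: a₀ = 5; p₀/q₀ = 5/1; p₀² − 34·q₀² = 25 − 34 = -9.
  k = 1: m = 5, d = 9, a = ⌊(5 + 5)/9⌋ = 1; p/q = (1·5 + 1)/(1·1 + 0) = 6/1; p² − 34·q² = 36 − 34 = 2.
  k = 2: m = 4, d = 2, a = ⌊(5 + 4)/2⌋ = 4; p/q = (4·6 + 5)/(4·1 + 1) = 29/5; p² − 34·q² = 841 − 850 = -9.
  k = 3: m = 4, d = 9, a = ⌊(5 + 4)/9⌋ = 1; p/q = (1·29 + 6)/(1·5 + 1) = 35/6; p² − 34·q² = 1225 − 1224 = 1.
  The first convergent with p² − 34·q² = 1 gives the fundamental solution (x₁, y₁) = (35, 6).
Step 2: Apply the recurrence (x_{n+1}, y_{n+1}) = (x₁x_n + 34y₁y_n, x₁y_n + y₁x_n) repeatedly.
  From (x_1, y_1) = (35, 6): x_2 = 35·35 + 34·6·6 = 2449; y_2 = 35·6 + 6·35 = 420.
Step 3: Verify x_2² - 34·y_2² = 5997601 - 5997600 = 1 (should be 1). ✓

(x_1, y_1) = (35, 6); (x_2, y_2) = (2449, 420).


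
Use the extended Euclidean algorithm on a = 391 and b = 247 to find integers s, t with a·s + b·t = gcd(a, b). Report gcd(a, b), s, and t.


Euclidean algorithm on (391, 247) — divide until remainder is 0:
  391 = 1 · 247 + 144
  247 = 1 · 144 + 103
  144 = 1 · 103 + 41
  103 = 2 · 41 + 21
  41 = 1 · 21 + 20
  21 = 1 · 20 + 1
  20 = 20 · 1 + 0
gcd(391, 247) = 1.
Track Bezout coefficients alongside the remainders: start with r₀ = 391 = a·1 + b·0 (s = 1, t = 0) and r₁ = 247 = a·0 + b·1 (s = 0, t = 1); each new remainder r_{k+1} = r_{k-1} − q_k·r_k inherits s_{k+1} = s_{k-1} − q_k·s_k, t_{k+1} = t_{k-1} − q_k·t_k, so r_k = a·s_k + b·t_k at every step:
  q = 1: r = 144, s = 1 − 1·0 = 1, t = 0 − 1·1 = -1  (check: 391·1 + 247·(-1) = 144)
  q = 1: r = 103, s = 0 − 1·1 = -1, t = 1 − 1·(-1) = 2  (check: 391·(-1) + 247·2 = 103)
  q = 1: r = 41, s = 1 − 1·(-1) = 2, t = -1 − 1·2 = -3  (check: 391·2 + 247·(-3) = 41)
  q = 2: r = 21, s = -1 − 2·2 = -5, t = 2 − 2·(-3) = 8  (check: 391·(-5) + 247·8 = 21)
  q = 1: r = 20, s = 2 − 1·(-5) = 7, t = -3 − 1·8 = -11  (check: 391·7 + 247·(-11) = 20)
  q = 1: r = 1, s = -5 − 1·7 = -12, t = 8 − 1·(-11) = 19  (check: 391·(-12) + 247·19 = 1)
The row with r = 1 (the gcd) gives the Bezout coefficients s = -12, t = 19.
Result: 391 · (-12) + 247 · (19) = 1.

gcd(391, 247) = 1; s = -12, t = 19 (check: 391·(-12) + 247·19 = 1).


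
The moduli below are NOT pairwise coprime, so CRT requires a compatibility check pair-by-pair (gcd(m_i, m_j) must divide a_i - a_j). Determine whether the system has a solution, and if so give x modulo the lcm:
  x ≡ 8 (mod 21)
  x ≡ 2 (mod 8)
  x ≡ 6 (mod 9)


Moduli 21, 8, 9 are not pairwise coprime, so CRT works modulo lcm(m_i) when all pairwise compatibility conditions hold.
Pairwise compatibility: gcd(m_i, m_j) must divide a_i - a_j for every pair.
Merge one congruence at a time:
  Start: x ≡ 8 (mod 21).
  Combine with x ≡ 2 (mod 8): gcd(21, 8) = 1; 2 - 8 = -6, which IS divisible by 1, so compatible.
    Write x = 8 + 21·t and substitute into x ≡ 2 (mod 8): 21·t ≡ 2 − 8 = -6 (mod 8).
    Reduce coefficients mod 8: 5·t ≡ 2 (mod 8).
    The inverse of 5 mod 8 is 5 (since 5·5 = 25 = 3·8 + 1), so t ≡ 5·2 = 10 ≡ 2 (mod 8).
    Then x = 8 + 21·2 = 50, valid modulo lcm(21, 8) = 168: x ≡ 50 (mod 168).
  Combine with x ≡ 6 (mod 9): gcd(168, 9) = 3, and 6 - 50 = -44 is NOT divisible by 3.
    ⇒ system is inconsistent (no integer solution).

No solution (the system is inconsistent).


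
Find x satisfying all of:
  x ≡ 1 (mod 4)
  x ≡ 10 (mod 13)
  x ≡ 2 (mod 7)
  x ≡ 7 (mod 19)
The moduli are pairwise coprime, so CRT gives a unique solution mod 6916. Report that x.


Product of moduli M = 4 · 13 · 7 · 19 = 6916.
Merge one congruence at a time:
  Start: x ≡ 1 (mod 4).
  Combine with x ≡ 10 (mod 13); new modulus lcm = 52.
    Write x = 1 + 4·t and substitute into x ≡ 10 (mod 13): 4·t ≡ 10 − 1 = 9 (mod 13).
    The inverse of 4 mod 13 is 10 (since 4·10 = 40 = 3·13 + 1), so t ≡ 10·9 = 90 ≡ 12 (mod 13).
    Then x = 1 + 4·12 = 49, valid modulo lcm(4, 13) = 52: x ≡ 49 (mod 52).
  Combine with x ≡ 2 (mod 7); new modulus lcm = 364.
    Write x = 49 + 52·t and substitute into x ≡ 2 (mod 7): 52·t ≡ 2 − 49 = -47 (mod 7).
    Reduce coefficients mod 7: 3·t ≡ 2 (mod 7).
    The inverse of 3 mod 7 is 5 (since 3·5 = 15 = 2·7 + 1), so t ≡ 5·2 = 10 ≡ 3 (mod 7).
    Then x = 49 + 52·3 = 205, valid modulo lcm(52, 7) = 364: x ≡ 205 (mod 364).
  Combine with x ≡ 7 (mod 19); new modulus lcm = 6916.
    Write x = 205 + 364·t and substitute into x ≡ 7 (mod 19): 364·t ≡ 7 − 205 = -198 (mod 19).
    Reduce coefficients mod 19: 3·t ≡ 11 (mod 19).
    The inverse of 3 mod 19 is 13 (since 3·13 = 39 = 2·19 + 1), so t ≡ 13·11 = 143 ≡ 10 (mod 19).
    Then x = 205 + 364·10 = 3845, valid modulo lcm(364, 19) = 6916: x ≡ 3845 (mod 6916).
Verify against each original: 3845 mod 4 = 1, 3845 mod 13 = 10, 3845 mod 7 = 2, 3845 mod 19 = 7.

x ≡ 3845 (mod 6916).


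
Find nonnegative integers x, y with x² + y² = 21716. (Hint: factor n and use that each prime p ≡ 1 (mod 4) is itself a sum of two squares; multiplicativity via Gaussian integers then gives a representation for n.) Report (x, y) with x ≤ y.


Step 1: Factor n = 21716 = 2^2 · 61 · 89.
Step 2: Check the mod-4 condition on each prime factor: 2 = 2 (special); 61 ≡ 1 (mod 4), exponent 1; 89 ≡ 1 (mod 4), exponent 1.
All primes ≡ 3 (mod 4) appear to even exponent (or don't appear), so by the two-squares theorem n IS expressible as a sum of two squares.
Step 3: Build a representation. Group n = k² · m with k = 2 and m = 61 · 89 = 5429 (a product of primes ≡ 1 (mod 4)); a representation of m scales to one of n via (k·x)² + (k·y)² = k²(x² + y²). Each prime p ≡ 1 (mod 4) is itself a sum of two squares; find a² by testing p − a² for a perfect square:
  61: 61 − 1² = 60, 61 − 2² = 57, 61 − 3² = 52, 61 − 4² = 45, 61 − 5² = 36 = 6² ⇒ 61 = 5² + 6².
  89: 89 − 1² = 88, 89 − 2² = 85, 89 − 3² = 80, 89 − 4² = 73, 89 − 5² = 64 = 8² ⇒ 89 = 5² + 8².
  Combine using the Brahmagupta–Fibonacci identity (a² + b²)(c² + d²) = (ac − bd)² + (ad + bc)² = (ac + bd)² + (ad − bc)²:
  61 · 89 = 5429: from (5² + 6²)(5² + 8²), take (5·5 − 6·8, 5·8 + 6·5) = (25 − 48, 40 + 30) = (-23, 70); dropping signs (only squares matter) gives (23, 70); check 23² + 70² = 529 + 4900 = 5429 ✓.
  Scale by k = 2: (2·23, 2·70) = (46, 140).
Step 4: Order so x ≤ y and verify: 46² + 140² = 2116 + 19600 = 21716 = n. ✓

n = 21716 = 46² + 140² (one valid representation with x ≤ y).


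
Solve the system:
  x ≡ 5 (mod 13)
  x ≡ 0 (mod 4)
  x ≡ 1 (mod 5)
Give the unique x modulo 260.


Moduli 13, 4, 5 are pairwise coprime; by CRT there is a unique solution modulo M = 13 · 4 · 5 = 260.
Solve pairwise, accumulating the modulus:
  Start with x ≡ 5 (mod 13).
  Combine with x ≡ 0 (mod 4): since gcd(13, 4) = 1, we get a unique residue mod 52.
    Write x = 5 + 13·t and substitute into x ≡ 0 (mod 4): 13·t ≡ 0 − 5 = -5 (mod 4).
    Reduce coefficients mod 4: 1·t ≡ 3 (mod 4).
    So t ≡ 3 (mod 4).
    Then x = 5 + 13·3 = 44, valid modulo lcm(13, 4) = 52: x ≡ 44 (mod 52).
  Combine with x ≡ 1 (mod 5): since gcd(52, 5) = 1, we get a unique residue mod 260.
    Write x = 44 + 52·t and substitute into x ≡ 1 (mod 5): 52·t ≡ 1 − 44 = -43 (mod 5).
    Reduce coefficients mod 5: 2·t ≡ 2 (mod 5).
    The inverse of 2 mod 5 is 3 (since 2·3 = 6 = 1·5 + 1), so t ≡ 3·2 = 6 ≡ 1 (mod 5).
    Then x = 44 + 52·1 = 96, valid modulo lcm(52, 5) = 260: x ≡ 96 (mod 260).
Verify: 96 mod 13 = 5 ✓, 96 mod 4 = 0 ✓, 96 mod 5 = 1 ✓.

x ≡ 96 (mod 260).


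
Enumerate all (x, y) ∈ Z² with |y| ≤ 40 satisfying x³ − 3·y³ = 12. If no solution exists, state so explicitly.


The equation is x³ - 3y³ = 12. For fixed y, x³ = 3·y³ + 12, so a solution requires the RHS to be a perfect cube.
Strategy: iterate y from -40 to 40, compute RHS = 3·y³ + 12, and check whether it is a (positive or negative) perfect cube.
Check small values of y:
  y = 0: RHS = 12 is not a perfect cube.
  y = 1: RHS = 15 is not a perfect cube.
  y = -1: RHS = 9 is not a perfect cube.
  y = 2: RHS = 36 is not a perfect cube.
  y = -2: RHS = -12 is not a perfect cube.
  y = 3: RHS = 93 is not a perfect cube.
  y = -3: RHS = -69 is not a perfect cube.
Continuing the search up to |y| = 40 finds no solutions either.
No (x, y) in the scanned range satisfies the equation.

No integer solutions with |y| ≤ 40.


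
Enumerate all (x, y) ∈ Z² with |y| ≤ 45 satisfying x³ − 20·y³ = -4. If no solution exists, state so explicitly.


The equation is x³ - 20y³ = -4. For fixed y, x³ = 20·y³ − 4, so a solution requires the RHS to be a perfect cube.
Strategy: iterate y from -45 to 45, compute RHS = 20·y³ − 4, and check whether it is a (positive or negative) perfect cube.
Check small values of y:
  y = 0: RHS = -4 is not a perfect cube.
  y = 1: RHS = 16 is not a perfect cube.
  y = -1: RHS = -24 is not a perfect cube.
  y = 2: RHS = 156 is not a perfect cube.
  y = -2: RHS = -164 is not a perfect cube.
  y = 3: RHS = 536 is not a perfect cube.
  y = -3: RHS = -544 is not a perfect cube.
Continuing the search up to |y| = 45 finds no solutions either.
No (x, y) in the scanned range satisfies the equation.

No integer solutions with |y| ≤ 45.


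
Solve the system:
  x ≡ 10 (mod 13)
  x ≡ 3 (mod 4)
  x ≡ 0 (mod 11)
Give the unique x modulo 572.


Moduli 13, 4, 11 are pairwise coprime; by CRT there is a unique solution modulo M = 13 · 4 · 11 = 572.
Solve pairwise, accumulating the modulus:
  Start with x ≡ 10 (mod 13).
  Combine with x ≡ 3 (mod 4): since gcd(13, 4) = 1, we get a unique residue mod 52.
    Write x = 10 + 13·t and substitute into x ≡ 3 (mod 4): 13·t ≡ 3 − 10 = -7 (mod 4).
    Reduce coefficients mod 4: 1·t ≡ 1 (mod 4).
    So t ≡ 1 (mod 4).
    Then x = 10 + 13·1 = 23, valid modulo lcm(13, 4) = 52: x ≡ 23 (mod 52).
  Combine with x ≡ 0 (mod 11): since gcd(52, 11) = 1, we get a unique residue mod 572.
    Write x = 23 + 52·t and substitute into x ≡ 0 (mod 11): 52·t ≡ 0 − 23 = -23 (mod 11).
    Reduce coefficients mod 11: 8·t ≡ 10 (mod 11).
    The inverse of 8 mod 11 is 7 (since 8·7 = 56 = 5·11 + 1), so t ≡ 7·10 = 70 ≡ 4 (mod 11).
    Then x = 23 + 52·4 = 231, valid modulo lcm(52, 11) = 572: x ≡ 231 (mod 572).
Verify: 231 mod 13 = 10 ✓, 231 mod 4 = 3 ✓, 231 mod 11 = 0 ✓.

x ≡ 231 (mod 572).


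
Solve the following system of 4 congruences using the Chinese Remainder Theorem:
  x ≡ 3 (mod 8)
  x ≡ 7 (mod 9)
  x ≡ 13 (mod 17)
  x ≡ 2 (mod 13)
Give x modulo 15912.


Product of moduli M = 8 · 9 · 17 · 13 = 15912.
Merge one congruence at a time:
  Start: x ≡ 3 (mod 8).
  Combine with x ≡ 7 (mod 9); new modulus lcm = 72.
    Write x = 3 + 8·t and substitute into x ≡ 7 (mod 9): 8·t ≡ 7 − 3 = 4 (mod 9).
    The inverse of 8 mod 9 is 8 (since 8·8 = 64 = 7·9 + 1), so t ≡ 8·4 = 32 ≡ 5 (mod 9).
    Then x = 3 + 8·5 = 43, valid modulo lcm(8, 9) = 72: x ≡ 43 (mod 72).
  Combine with x ≡ 13 (mod 17); new modulus lcm = 1224.
    Write x = 43 + 72·t and substitute into x ≡ 13 (mod 17): 72·t ≡ 13 − 43 = -30 (mod 17).
    Reduce coefficients mod 17: 4·t ≡ 4 (mod 17).
    The inverse of 4 mod 17 is 13 (since 4·13 = 52 = 3·17 + 1), so t ≡ 13·4 = 52 ≡ 1 (mod 17).
    Then x = 43 + 72·1 = 115, valid modulo lcm(72, 17) = 1224: x ≡ 115 (mod 1224).
  Combine with x ≡ 2 (mod 13); new modulus lcm = 15912.
    Write x = 115 + 1224·t and substitute into x ≡ 2 (mod 13): 1224·t ≡ 2 − 115 = -113 (mod 13).
    Reduce coefficients mod 13: 2·t ≡ 4 (mod 13).
    The inverse of 2 mod 13 is 7 (since 2·7 = 14 = 1·13 + 1), so t ≡ 7·4 = 28 ≡ 2 (mod 13).
    Then x = 115 + 1224·2 = 2563, valid modulo lcm(1224, 13) = 15912: x ≡ 2563 (mod 15912).
Verify against each original: 2563 mod 8 = 3, 2563 mod 9 = 7, 2563 mod 17 = 13, 2563 mod 13 = 2.

x ≡ 2563 (mod 15912).


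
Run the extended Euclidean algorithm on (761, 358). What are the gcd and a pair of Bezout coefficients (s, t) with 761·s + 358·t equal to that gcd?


Euclidean algorithm on (761, 358) — divide until remainder is 0:
  761 = 2 · 358 + 45
  358 = 7 · 45 + 43
  45 = 1 · 43 + 2
  43 = 21 · 2 + 1
  2 = 2 · 1 + 0
gcd(761, 358) = 1.
Track Bezout coefficients alongside the remainders: start with r₀ = 761 = a·1 + b·0 (s = 1, t = 0) and r₁ = 358 = a·0 + b·1 (s = 0, t = 1); each new remainder r_{k+1} = r_{k-1} − q_k·r_k inherits s_{k+1} = s_{k-1} − q_k·s_k, t_{k+1} = t_{k-1} − q_k·t_k, so r_k = a·s_k + b·t_k at every step:
  q = 2: r = 45, s = 1 − 2·0 = 1, t = 0 − 2·1 = -2  (check: 761·1 + 358·(-2) = 45)
  q = 7: r = 43, s = 0 − 7·1 = -7, t = 1 − 7·(-2) = 15  (check: 761·(-7) + 358·15 = 43)
  q = 1: r = 2, s = 1 − 1·(-7) = 8, t = -2 − 1·15 = -17  (check: 761·8 + 358·(-17) = 2)
  q = 21: r = 1, s = -7 − 21·8 = -175, t = 15 − 21·(-17) = 372  (check: 761·(-175) + 358·372 = 1)
The row with r = 1 (the gcd) gives the Bezout coefficients s = -175, t = 372.
Result: 761 · (-175) + 358 · (372) = 1.

gcd(761, 358) = 1; s = -175, t = 372 (check: 761·(-175) + 358·372 = 1).


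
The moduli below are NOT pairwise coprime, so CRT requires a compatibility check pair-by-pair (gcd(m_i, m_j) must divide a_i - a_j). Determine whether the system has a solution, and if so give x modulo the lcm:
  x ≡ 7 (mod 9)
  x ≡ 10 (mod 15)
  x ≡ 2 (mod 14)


Moduli 9, 15, 14 are not pairwise coprime, so CRT works modulo lcm(m_i) when all pairwise compatibility conditions hold.
Pairwise compatibility: gcd(m_i, m_j) must divide a_i - a_j for every pair.
Merge one congruence at a time:
  Start: x ≡ 7 (mod 9).
  Combine with x ≡ 10 (mod 15): gcd(9, 15) = 3; 10 - 7 = 3, which IS divisible by 3, so compatible.
    Write x = 7 + 9·t and substitute into x ≡ 10 (mod 15): 9·t ≡ 10 − 7 = 3 (mod 15).
    Divide the congruence (and modulus) by g = 3: 3·t ≡ 1 (mod 5).
    The inverse of 3 mod 5 is 2 (since 3·2 = 6 = 1·5 + 1), so t ≡ 2·1 = 2 ≡ 2 (mod 5).
    Then x = 7 + 9·2 = 25, valid modulo lcm(9, 15) = 45: x ≡ 25 (mod 45).
  Combine with x ≡ 2 (mod 14): gcd(45, 14) = 1; 2 - 25 = -23, which IS divisible by 1, so compatible.
    Write x = 25 + 45·t and substitute into x ≡ 2 (mod 14): 45·t ≡ 2 − 25 = -23 (mod 14).
    Reduce coefficients mod 14: 3·t ≡ 5 (mod 14).
    The inverse of 3 mod 14 is 5 (since 3·5 = 15 = 1·14 + 1), so t ≡ 5·5 = 25 ≡ 11 (mod 14).
    Then x = 25 + 45·11 = 520, valid modulo lcm(45, 14) = 630: x ≡ 520 (mod 630).
Verify: 520 mod 9 = 7, 520 mod 15 = 10, 520 mod 14 = 2.

x ≡ 520 (mod 630).


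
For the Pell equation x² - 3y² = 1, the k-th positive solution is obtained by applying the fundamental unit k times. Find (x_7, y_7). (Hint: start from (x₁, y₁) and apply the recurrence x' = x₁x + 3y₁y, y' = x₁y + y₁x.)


Step 1: Find the fundamental solution (x₁, y₁) of x² - 3y² = 1.
  Expand √3 as a continued fraction. a₀ = ⌊√3⌋ = 1; iterate m_{k+1} = d_k·a_k − m_k, d_{k+1} = (3 − m_{k+1}²)/d_k, a_{k+1} = ⌊(a₀ + m_{k+1})/d_{k+1}⌋ (starting m₀ = 0, d₀ = 1), with convergents p_k = a_k·p_{k-1} + p_{k-2}, q_k = a_k·q_{k-1} + q_{k-2} (p₋₁ = 1, q₋₁ = 0):
  k = 0: a₀ = 1; p₀/q₀ = 1/1; p₀² − 3·q₀² = 1 − 3 = -2.
  k = 1: m = 1, d = 2, a = ⌊(1 + 1)/2⌋ = 1; p/q = (1·1 + 1)/(1·1 + 0) = 2/1; p² − 3·q² = 4 − 3 = 1.
  The first convergent with p² − 3·q² = 1 gives the fundamental solution (x₁, y₁) = (2, 1).
Step 2: Apply the recurrence (x_{n+1}, y_{n+1}) = (x₁x_n + 3y₁y_n, x₁y_n + y₁x_n) repeatedly.
  From (x_1, y_1) = (2, 1): x_2 = 2·2 + 3·1·1 = 7; y_2 = 2·1 + 1·2 = 4.
  From (x_2, y_2) = (7, 4): x_3 = 2·7 + 3·1·4 = 26; y_3 = 2·4 + 1·7 = 15.
  From (x_3, y_3) = (26, 15): x_4 = 2·26 + 3·1·15 = 97; y_4 = 2·15 + 1·26 = 56.
  From (x_4, y_4) = (97, 56): x_5 = 2·97 + 3·1·56 = 362; y_5 = 2·56 + 1·97 = 209.
  From (x_5, y_5) = (362, 209): x_6 = 2·362 + 3·1·209 = 1351; y_6 = 2·209 + 1·362 = 780.
  From (x_6, y_6) = (1351, 780): x_7 = 2·1351 + 3·1·780 = 5042; y_7 = 2·780 + 1·1351 = 2911.
Step 3: Verify x_7² - 3·y_7² = 25421764 - 25421763 = 1 (should be 1). ✓

(x_1, y_1) = (2, 1); (x_7, y_7) = (5042, 2911).


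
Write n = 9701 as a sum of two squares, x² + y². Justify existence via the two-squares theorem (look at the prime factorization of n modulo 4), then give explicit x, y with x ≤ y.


Step 1: Factor n = 9701 = 89 · 109.
Step 2: Check the mod-4 condition on each prime factor: 89 ≡ 1 (mod 4), exponent 1; 109 ≡ 1 (mod 4), exponent 1.
All primes ≡ 3 (mod 4) appear to even exponent (or don't appear), so by the two-squares theorem n IS expressible as a sum of two squares.
Step 3: Build a representation. Here n = 89 · 109 is a product of primes ≡ 1 (mod 4). Each prime p ≡ 1 (mod 4) is itself a sum of two squares; find a² by testing p − a² for a perfect square:
  89: 89 − 1² = 88, 89 − 2² = 85, 89 − 3² = 80, 89 − 4² = 73, 89 − 5² = 64 = 8² ⇒ 89 = 5² + 8².
  109: 109 − 1² = 108, 109 − 2² = 105, 109 − 3² = 100 = 10² ⇒ 109 = 3² + 10².
  Combine using the Brahmagupta–Fibonacci identity (a² + b²)(c² + d²) = (ac − bd)² + (ad + bc)² = (ac + bd)² + (ad − bc)²:
  89 · 109 = 9701: from (5² + 8²)(3² + 10²), take (5·3 − 8·10, 5·10 + 8·3) = (15 − 80, 50 + 24) = (-65, 74); dropping signs (only squares matter) gives (65, 74); check 65² + 74² = 4225 + 5476 = 9701 ✓.
Step 4: Order so x ≤ y and verify: 65² + 74² = 4225 + 5476 = 9701 = n. ✓

n = 9701 = 65² + 74² (one valid representation with x ≤ y).


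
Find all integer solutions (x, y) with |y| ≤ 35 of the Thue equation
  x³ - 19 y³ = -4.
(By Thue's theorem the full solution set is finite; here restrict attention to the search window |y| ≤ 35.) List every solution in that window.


The equation is x³ - 19y³ = -4. For fixed y, x³ = 19·y³ − 4, so a solution requires the RHS to be a perfect cube.
Strategy: iterate y from -35 to 35, compute RHS = 19·y³ − 4, and check whether it is a (positive or negative) perfect cube.
Check small values of y:
  y = 0: RHS = -4 is not a perfect cube.
  y = 1: RHS = 15 is not a perfect cube.
  y = -1: RHS = -23 is not a perfect cube.
  y = 2: RHS = 148 is not a perfect cube.
  y = -2: RHS = -156 is not a perfect cube.
  y = 3: RHS = 509 is not a perfect cube.
  y = -3: RHS = -517 is not a perfect cube.
Continuing the search up to |y| = 35 finds no solutions either.
No (x, y) in the scanned range satisfies the equation.

No integer solutions with |y| ≤ 35.


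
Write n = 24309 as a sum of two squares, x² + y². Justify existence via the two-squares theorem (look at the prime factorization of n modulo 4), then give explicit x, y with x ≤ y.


Step 1: Factor n = 24309 = 3^2 · 37 · 73.
Step 2: Check the mod-4 condition on each prime factor: 3 ≡ 3 (mod 4), exponent 2 (must be even); 37 ≡ 1 (mod 4), exponent 1; 73 ≡ 1 (mod 4), exponent 1.
All primes ≡ 3 (mod 4) appear to even exponent (or don't appear), so by the two-squares theorem n IS expressible as a sum of two squares.
Step 3: Build a representation. Group n = k² · m with k = 3 and m = 37 · 73 = 2701 (a product of primes ≡ 1 (mod 4)); a representation of m scales to one of n via (k·x)² + (k·y)² = k²(x² + y²). Each prime p ≡ 1 (mod 4) is itself a sum of two squares; find a² by testing p − a² for a perfect square:
  37: 37 − 1² = 36 = 6² ⇒ 37 = 1² + 6².
  73: 73 − 1² = 72, 73 − 2² = 69, 73 − 3² = 64 = 8² ⇒ 73 = 3² + 8².
  Combine using the Brahmagupta–Fibonacci identity (a² + b²)(c² + d²) = (ac − bd)² + (ad + bc)² = (ac + bd)² + (ad − bc)²:
  37 · 73 = 2701: from (1² + 6²)(3² + 8²), take (1·3 − 6·8, 1·8 + 6·3) = (3 − 48, 8 + 18) = (-45, 26); dropping signs (only squares matter) gives (45, 26); check 45² + 26² = 2025 + 676 = 2701 ✓.
  Scale by k = 3: (3·45, 3·26) = (135, 78).
Step 4: Order so x ≤ y and verify: 78² + 135² = 6084 + 18225 = 24309 = n. ✓

n = 24309 = 78² + 135² (one valid representation with x ≤ y).


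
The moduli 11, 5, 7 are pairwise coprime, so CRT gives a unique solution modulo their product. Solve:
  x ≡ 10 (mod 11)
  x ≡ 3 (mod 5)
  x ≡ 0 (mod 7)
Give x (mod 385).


Moduli 11, 5, 7 are pairwise coprime; by CRT there is a unique solution modulo M = 11 · 5 · 7 = 385.
Solve pairwise, accumulating the modulus:
  Start with x ≡ 10 (mod 11).
  Combine with x ≡ 3 (mod 5): since gcd(11, 5) = 1, we get a unique residue mod 55.
    Write x = 10 + 11·t and substitute into x ≡ 3 (mod 5): 11·t ≡ 3 − 10 = -7 (mod 5).
    Reduce coefficients mod 5: 1·t ≡ 3 (mod 5).
    So t ≡ 3 (mod 5).
    Then x = 10 + 11·3 = 43, valid modulo lcm(11, 5) = 55: x ≡ 43 (mod 55).
  Combine with x ≡ 0 (mod 7): since gcd(55, 7) = 1, we get a unique residue mod 385.
    Write x = 43 + 55·t and substitute into x ≡ 0 (mod 7): 55·t ≡ 0 − 43 = -43 (mod 7).
    Reduce coefficients mod 7: 6·t ≡ 6 (mod 7).
    The inverse of 6 mod 7 is 6 (since 6·6 = 36 = 5·7 + 1), so t ≡ 6·6 = 36 ≡ 1 (mod 7).
    Then x = 43 + 55·1 = 98, valid modulo lcm(55, 7) = 385: x ≡ 98 (mod 385).
Verify: 98 mod 11 = 10 ✓, 98 mod 5 = 3 ✓, 98 mod 7 = 0 ✓.

x ≡ 98 (mod 385).


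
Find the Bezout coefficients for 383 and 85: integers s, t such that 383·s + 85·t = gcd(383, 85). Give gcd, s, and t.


Euclidean algorithm on (383, 85) — divide until remainder is 0:
  383 = 4 · 85 + 43
  85 = 1 · 43 + 42
  43 = 1 · 42 + 1
  42 = 42 · 1 + 0
gcd(383, 85) = 1.
Track Bezout coefficients alongside the remainders: start with r₀ = 383 = a·1 + b·0 (s = 1, t = 0) and r₁ = 85 = a·0 + b·1 (s = 0, t = 1); each new remainder r_{k+1} = r_{k-1} − q_k·r_k inherits s_{k+1} = s_{k-1} − q_k·s_k, t_{k+1} = t_{k-1} − q_k·t_k, so r_k = a·s_k + b·t_k at every step:
  q = 4: r = 43, s = 1 − 4·0 = 1, t = 0 − 4·1 = -4  (check: 383·1 + 85·(-4) = 43)
  q = 1: r = 42, s = 0 − 1·1 = -1, t = 1 − 1·(-4) = 5  (check: 383·(-1) + 85·5 = 42)
  q = 1: r = 1, s = 1 − 1·(-1) = 2, t = -4 − 1·5 = -9  (check: 383·2 + 85·(-9) = 1)
The row with r = 1 (the gcd) gives the Bezout coefficients s = 2, t = -9.
Result: 383 · (2) + 85 · (-9) = 1.

gcd(383, 85) = 1; s = 2, t = -9 (check: 383·2 + 85·(-9) = 1).


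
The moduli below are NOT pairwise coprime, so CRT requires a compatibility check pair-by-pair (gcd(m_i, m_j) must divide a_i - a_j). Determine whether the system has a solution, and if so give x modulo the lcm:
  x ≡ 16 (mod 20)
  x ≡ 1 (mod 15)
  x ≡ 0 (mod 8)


Moduli 20, 15, 8 are not pairwise coprime, so CRT works modulo lcm(m_i) when all pairwise compatibility conditions hold.
Pairwise compatibility: gcd(m_i, m_j) must divide a_i - a_j for every pair.
Merge one congruence at a time:
  Start: x ≡ 16 (mod 20).
  Combine with x ≡ 1 (mod 15): gcd(20, 15) = 5; 1 - 16 = -15, which IS divisible by 5, so compatible.
    Write x = 16 + 20·t and substitute into x ≡ 1 (mod 15): 20·t ≡ 1 − 16 = -15 (mod 15).
    Divide the congruence (and modulus) by g = 5: 4·t ≡ -3 (mod 3).
    Reduce coefficients mod 3: 1·t ≡ 0 (mod 3).
    So t ≡ 0 (mod 3).
    Then x = 16 + 20·0 = 16, valid modulo lcm(20, 15) = 60: x ≡ 16 (mod 60).
  Combine with x ≡ 0 (mod 8): gcd(60, 8) = 4; 0 - 16 = -16, which IS divisible by 4, so compatible.
    Write x = 16 + 60·t and substitute into x ≡ 0 (mod 8): 60·t ≡ 0 − 16 = -16 (mod 8).
    Divide the congruence (and modulus) by g = 4: 15·t ≡ -4 (mod 2).
    Reduce coefficients mod 2: 1·t ≡ 0 (mod 2).
    So t ≡ 0 (mod 2).
    Then x = 16 + 60·0 = 16, valid modulo lcm(60, 8) = 120: x ≡ 16 (mod 120).
Verify: 16 mod 20 = 16, 16 mod 15 = 1, 16 mod 8 = 0.

x ≡ 16 (mod 120).


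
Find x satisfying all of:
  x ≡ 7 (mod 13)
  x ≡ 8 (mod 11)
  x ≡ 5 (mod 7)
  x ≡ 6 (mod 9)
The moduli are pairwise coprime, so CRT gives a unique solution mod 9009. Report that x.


Product of moduli M = 13 · 11 · 7 · 9 = 9009.
Merge one congruence at a time:
  Start: x ≡ 7 (mod 13).
  Combine with x ≡ 8 (mod 11); new modulus lcm = 143.
    Write x = 7 + 13·t and substitute into x ≡ 8 (mod 11): 13·t ≡ 8 − 7 = 1 (mod 11).
    Reduce coefficients mod 11: 2·t ≡ 1 (mod 11).
    The inverse of 2 mod 11 is 6 (since 2·6 = 12 = 1·11 + 1), so t ≡ 6·1 = 6 ≡ 6 (mod 11).
    Then x = 7 + 13·6 = 85, valid modulo lcm(13, 11) = 143: x ≡ 85 (mod 143).
  Combine with x ≡ 5 (mod 7); new modulus lcm = 1001.
    Write x = 85 + 143·t and substitute into x ≡ 5 (mod 7): 143·t ≡ 5 − 85 = -80 (mod 7).
    Reduce coefficients mod 7: 3·t ≡ 4 (mod 7).
    The inverse of 3 mod 7 is 5 (since 3·5 = 15 = 2·7 + 1), so t ≡ 5·4 = 20 ≡ 6 (mod 7).
    Then x = 85 + 143·6 = 943, valid modulo lcm(143, 7) = 1001: x ≡ 943 (mod 1001).
  Combine with x ≡ 6 (mod 9); new modulus lcm = 9009.
    Write x = 943 + 1001·t and substitute into x ≡ 6 (mod 9): 1001·t ≡ 6 − 943 = -937 (mod 9).
    Reduce coefficients mod 9: 2·t ≡ 8 (mod 9).
    The inverse of 2 mod 9 is 5 (since 2·5 = 10 = 1·9 + 1), so t ≡ 5·8 = 40 ≡ 4 (mod 9).
    Then x = 943 + 1001·4 = 4947, valid modulo lcm(1001, 9) = 9009: x ≡ 4947 (mod 9009).
Verify against each original: 4947 mod 13 = 7, 4947 mod 11 = 8, 4947 mod 7 = 5, 4947 mod 9 = 6.

x ≡ 4947 (mod 9009).


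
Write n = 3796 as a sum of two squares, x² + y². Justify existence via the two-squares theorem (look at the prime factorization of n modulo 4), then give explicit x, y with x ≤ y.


Step 1: Factor n = 3796 = 2^2 · 13 · 73.
Step 2: Check the mod-4 condition on each prime factor: 2 = 2 (special); 13 ≡ 1 (mod 4), exponent 1; 73 ≡ 1 (mod 4), exponent 1.
All primes ≡ 3 (mod 4) appear to even exponent (or don't appear), so by the two-squares theorem n IS expressible as a sum of two squares.
Step 3: Build a representation. Group n = k² · m with k = 2 and m = 13 · 73 = 949 (a product of primes ≡ 1 (mod 4)); a representation of m scales to one of n via (k·x)² + (k·y)² = k²(x² + y²). Each prime p ≡ 1 (mod 4) is itself a sum of two squares; find a² by testing p − a² for a perfect square:
  13: 13 − 1² = 12, 13 − 2² = 9 = 3² ⇒ 13 = 2² + 3².
  73: 73 − 1² = 72, 73 − 2² = 69, 73 − 3² = 64 = 8² ⇒ 73 = 3² + 8².
  Combine using the Brahmagupta–Fibonacci identity (a² + b²)(c² + d²) = (ac − bd)² + (ad + bc)² = (ac + bd)² + (ad − bc)²:
  13 · 73 = 949: from (2² + 3²)(3² + 8²), take (2·3 − 3·8, 2·8 + 3·3) = (6 − 24, 16 + 9) = (-18, 25); dropping signs (only squares matter) gives (18, 25); check 18² + 25² = 324 + 625 = 949 ✓.
  Scale by k = 2: (2·18, 2·25) = (36, 50).
Step 4: Order so x ≤ y and verify: 36² + 50² = 1296 + 2500 = 3796 = n. ✓

n = 3796 = 36² + 50² (one valid representation with x ≤ y).


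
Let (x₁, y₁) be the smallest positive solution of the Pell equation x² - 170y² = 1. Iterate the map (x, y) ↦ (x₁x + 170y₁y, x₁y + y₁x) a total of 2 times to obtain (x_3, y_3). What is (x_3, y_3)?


Step 1: Find the fundamental solution (x₁, y₁) of x² - 170y² = 1.
  Expand √170 as a continued fraction. a₀ = ⌊√170⌋ = 13; iterate m_{k+1} = d_k·a_k − m_k, d_{k+1} = (170 − m_{k+1}²)/d_k, a_{k+1} = ⌊(a₀ + m_{k+1})/d_{k+1}⌋ (starting m₀ = 0, d₀ = 1), with convergents p_k = a_k·p_{k-1} + p_{k-2}, q_k = a_k·q_{k-1} + q_{k-2} (p₋₁ = 1, q₋₁ = 0):
  k = 0: a₀ = 13; p₀/q₀ = 13/1; p₀² − 170·q₀² = 169 − 170 = -1.
  k = 1: m = 13, d = 1, a = ⌊(13 + 13)/1⌋ = 26; p/q = (26·13 + 1)/(26·1 + 0) = 339/26; p² − 170·q² = 114921 − 114920 = 1.
  The first convergent with p² − 170·q² = 1 gives the fundamental solution (x₁, y₁) = (339, 26).
Step 2: Apply the recurrence (x_{n+1}, y_{n+1}) = (x₁x_n + 170y₁y_n, x₁y_n + y₁x_n) repeatedly.
  From (x_1, y_1) = (339, 26): x_2 = 339·339 + 170·26·26 = 229841; y_2 = 339·26 + 26·339 = 17628.
  From (x_2, y_2) = (229841, 17628): x_3 = 339·229841 + 170·26·17628 = 155831859; y_3 = 339·17628 + 26·229841 = 11951758.
Step 3: Verify x_3² - 170·y_3² = 24283568279395881 - 24283568279395880 = 1 (should be 1). ✓

(x_1, y_1) = (339, 26); (x_3, y_3) = (155831859, 11951758).


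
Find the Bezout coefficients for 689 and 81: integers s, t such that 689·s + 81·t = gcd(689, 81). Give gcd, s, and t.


Euclidean algorithm on (689, 81) — divide until remainder is 0:
  689 = 8 · 81 + 41
  81 = 1 · 41 + 40
  41 = 1 · 40 + 1
  40 = 40 · 1 + 0
gcd(689, 81) = 1.
Track Bezout coefficients alongside the remainders: start with r₀ = 689 = a·1 + b·0 (s = 1, t = 0) and r₁ = 81 = a·0 + b·1 (s = 0, t = 1); each new remainder r_{k+1} = r_{k-1} − q_k·r_k inherits s_{k+1} = s_{k-1} − q_k·s_k, t_{k+1} = t_{k-1} − q_k·t_k, so r_k = a·s_k + b·t_k at every step:
  q = 8: r = 41, s = 1 − 8·0 = 1, t = 0 − 8·1 = -8  (check: 689·1 + 81·(-8) = 41)
  q = 1: r = 40, s = 0 − 1·1 = -1, t = 1 − 1·(-8) = 9  (check: 689·(-1) + 81·9 = 40)
  q = 1: r = 1, s = 1 − 1·(-1) = 2, t = -8 − 1·9 = -17  (check: 689·2 + 81·(-17) = 1)
The row with r = 1 (the gcd) gives the Bezout coefficients s = 2, t = -17.
Result: 689 · (2) + 81 · (-17) = 1.

gcd(689, 81) = 1; s = 2, t = -17 (check: 689·2 + 81·(-17) = 1).


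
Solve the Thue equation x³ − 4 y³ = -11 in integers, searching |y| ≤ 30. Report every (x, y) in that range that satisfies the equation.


The equation is x³ - 4y³ = -11. For fixed y, x³ = 4·y³ − 11, so a solution requires the RHS to be a perfect cube.
Strategy: iterate y from -30 to 30, compute RHS = 4·y³ − 11, and check whether it is a (positive or negative) perfect cube.
Check small values of y:
  y = 0: RHS = -11 is not a perfect cube.
  y = 1: RHS = -7 is not a perfect cube.
  y = -1: RHS = -15 is not a perfect cube.
  y = 2: RHS = 21 is not a perfect cube.
  y = -2: RHS = -43 is not a perfect cube.
  y = 3: RHS = 97 is not a perfect cube.
  y = -3: RHS = -119 is not a perfect cube.
Continuing the search up to |y| = 30 finds no solutions either.
No (x, y) in the scanned range satisfies the equation.

No integer solutions with |y| ≤ 30.


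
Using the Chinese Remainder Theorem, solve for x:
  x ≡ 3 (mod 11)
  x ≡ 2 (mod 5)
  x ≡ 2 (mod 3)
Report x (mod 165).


Moduli 11, 5, 3 are pairwise coprime; by CRT there is a unique solution modulo M = 11 · 5 · 3 = 165.
Solve pairwise, accumulating the modulus:
  Start with x ≡ 3 (mod 11).
  Combine with x ≡ 2 (mod 5): since gcd(11, 5) = 1, we get a unique residue mod 55.
    Write x = 3 + 11·t and substitute into x ≡ 2 (mod 5): 11·t ≡ 2 − 3 = -1 (mod 5).
    Reduce coefficients mod 5: 1·t ≡ 4 (mod 5).
    So t ≡ 4 (mod 5).
    Then x = 3 + 11·4 = 47, valid modulo lcm(11, 5) = 55: x ≡ 47 (mod 55).
  Combine with x ≡ 2 (mod 3): since gcd(55, 3) = 1, we get a unique residue mod 165.
    Write x = 47 + 55·t and substitute into x ≡ 2 (mod 3): 55·t ≡ 2 − 47 = -45 (mod 3).
    Reduce coefficients mod 3: 1·t ≡ 0 (mod 3).
    So t ≡ 0 (mod 3).
    Then x = 47 + 55·0 = 47, valid modulo lcm(55, 3) = 165: x ≡ 47 (mod 165).
Verify: 47 mod 11 = 3 ✓, 47 mod 5 = 2 ✓, 47 mod 3 = 2 ✓.

x ≡ 47 (mod 165).


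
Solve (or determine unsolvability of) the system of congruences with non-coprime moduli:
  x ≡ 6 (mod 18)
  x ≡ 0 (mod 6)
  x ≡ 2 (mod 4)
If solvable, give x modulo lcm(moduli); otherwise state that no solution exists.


Moduli 18, 6, 4 are not pairwise coprime, so CRT works modulo lcm(m_i) when all pairwise compatibility conditions hold.
Pairwise compatibility: gcd(m_i, m_j) must divide a_i - a_j for every pair.
Merge one congruence at a time:
  Start: x ≡ 6 (mod 18).
  Combine with x ≡ 0 (mod 6): gcd(18, 6) = 6; 0 - 6 = -6, which IS divisible by 6, so compatible.
    Write x = 6 + 18·t and substitute into x ≡ 0 (mod 6): 18·t ≡ 0 − 6 = -6 (mod 6).
    Divide the congruence (and modulus) by g = 6: 3·t ≡ -1 (mod 1).
    Modulo 1 every t works; take t = 0.
    Then x = 6 + 18·0 = 6, valid modulo lcm(18, 6) = 18: x ≡ 6 (mod 18).
  Combine with x ≡ 2 (mod 4): gcd(18, 4) = 2; 2 - 6 = -4, which IS divisible by 2, so compatible.
    Write x = 6 + 18·t and substitute into x ≡ 2 (mod 4): 18·t ≡ 2 − 6 = -4 (mod 4).
    Divide the congruence (and modulus) by g = 2: 9·t ≡ -2 (mod 2).
    Reduce coefficients mod 2: 1·t ≡ 0 (mod 2).
    So t ≡ 0 (mod 2).
    Then x = 6 + 18·0 = 6, valid modulo lcm(18, 4) = 36: x ≡ 6 (mod 36).
Verify: 6 mod 18 = 6, 6 mod 6 = 0, 6 mod 4 = 2.

x ≡ 6 (mod 36).


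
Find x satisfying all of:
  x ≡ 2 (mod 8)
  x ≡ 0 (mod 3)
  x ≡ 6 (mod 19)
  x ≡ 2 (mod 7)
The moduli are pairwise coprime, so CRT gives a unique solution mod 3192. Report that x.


Product of moduli M = 8 · 3 · 19 · 7 = 3192.
Merge one congruence at a time:
  Start: x ≡ 2 (mod 8).
  Combine with x ≡ 0 (mod 3); new modulus lcm = 24.
    Write x = 2 + 8·t and substitute into x ≡ 0 (mod 3): 8·t ≡ 0 − 2 = -2 (mod 3).
    Reduce coefficients mod 3: 2·t ≡ 1 (mod 3).
    The inverse of 2 mod 3 is 2 (since 2·2 = 4 = 1·3 + 1), so t ≡ 2·1 = 2 ≡ 2 (mod 3).
    Then x = 2 + 8·2 = 18, valid modulo lcm(8, 3) = 24: x ≡ 18 (mod 24).
  Combine with x ≡ 6 (mod 19); new modulus lcm = 456.
    Write x = 18 + 24·t and substitute into x ≡ 6 (mod 19): 24·t ≡ 6 − 18 = -12 (mod 19).
    Reduce coefficients mod 19: 5·t ≡ 7 (mod 19).
    The inverse of 5 mod 19 is 4 (since 5·4 = 20 = 1·19 + 1), so t ≡ 4·7 = 28 ≡ 9 (mod 19).
    Then x = 18 + 24·9 = 234, valid modulo lcm(24, 19) = 456: x ≡ 234 (mod 456).
  Combine with x ≡ 2 (mod 7); new modulus lcm = 3192.
    Write x = 234 + 456·t and substitute into x ≡ 2 (mod 7): 456·t ≡ 2 − 234 = -232 (mod 7).
    Reduce coefficients mod 7: 1·t ≡ 6 (mod 7).
    So t ≡ 6 (mod 7).
    Then x = 234 + 456·6 = 2970, valid modulo lcm(456, 7) = 3192: x ≡ 2970 (mod 3192).
Verify against each original: 2970 mod 8 = 2, 2970 mod 3 = 0, 2970 mod 19 = 6, 2970 mod 7 = 2.

x ≡ 2970 (mod 3192).


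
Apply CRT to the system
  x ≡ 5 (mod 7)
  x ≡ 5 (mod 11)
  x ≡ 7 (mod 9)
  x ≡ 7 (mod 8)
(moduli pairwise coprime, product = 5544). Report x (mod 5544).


Product of moduli M = 7 · 11 · 9 · 8 = 5544.
Merge one congruence at a time:
  Start: x ≡ 5 (mod 7).
  Combine with x ≡ 5 (mod 11); new modulus lcm = 77.
    Write x = 5 + 7·t and substitute into x ≡ 5 (mod 11): 7·t ≡ 5 − 5 = 0 (mod 11).
    The inverse of 7 mod 11 is 8 (since 7·8 = 56 = 5·11 + 1), so t ≡ 8·0 = 0 ≡ 0 (mod 11).
    Then x = 5 + 7·0 = 5, valid modulo lcm(7, 11) = 77: x ≡ 5 (mod 77).
  Combine with x ≡ 7 (mod 9); new modulus lcm = 693.
    Write x = 5 + 77·t and substitute into x ≡ 7 (mod 9): 77·t ≡ 7 − 5 = 2 (mod 9).
    Reduce coefficients mod 9: 5·t ≡ 2 (mod 9).
    The inverse of 5 mod 9 is 2 (since 5·2 = 10 = 1·9 + 1), so t ≡ 2·2 = 4 ≡ 4 (mod 9).
    Then x = 5 + 77·4 = 313, valid modulo lcm(77, 9) = 693: x ≡ 313 (mod 693).
  Combine with x ≡ 7 (mod 8); new modulus lcm = 5544.
    Write x = 313 + 693·t and substitute into x ≡ 7 (mod 8): 693·t ≡ 7 − 313 = -306 (mod 8).
    Reduce coefficients mod 8: 5·t ≡ 6 (mod 8).
    The inverse of 5 mod 8 is 5 (since 5·5 = 25 = 3·8 + 1), so t ≡ 5·6 = 30 ≡ 6 (mod 8).
    Then x = 313 + 693·6 = 4471, valid modulo lcm(693, 8) = 5544: x ≡ 4471 (mod 5544).
Verify against each original: 4471 mod 7 = 5, 4471 mod 11 = 5, 4471 mod 9 = 7, 4471 mod 8 = 7.

x ≡ 4471 (mod 5544).
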